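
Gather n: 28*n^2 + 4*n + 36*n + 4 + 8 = 28*n^2 + 40*n + 12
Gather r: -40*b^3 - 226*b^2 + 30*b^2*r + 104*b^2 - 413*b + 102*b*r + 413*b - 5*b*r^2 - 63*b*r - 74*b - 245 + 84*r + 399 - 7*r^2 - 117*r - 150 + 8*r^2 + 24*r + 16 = -40*b^3 - 122*b^2 - 74*b + r^2*(1 - 5*b) + r*(30*b^2 + 39*b - 9) + 20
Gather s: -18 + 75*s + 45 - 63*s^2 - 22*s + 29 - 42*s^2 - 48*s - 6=-105*s^2 + 5*s + 50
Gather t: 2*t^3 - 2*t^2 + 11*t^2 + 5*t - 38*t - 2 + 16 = 2*t^3 + 9*t^2 - 33*t + 14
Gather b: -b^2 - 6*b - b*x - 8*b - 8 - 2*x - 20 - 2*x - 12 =-b^2 + b*(-x - 14) - 4*x - 40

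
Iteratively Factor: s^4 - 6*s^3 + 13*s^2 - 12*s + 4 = (s - 2)*(s^3 - 4*s^2 + 5*s - 2) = (s - 2)*(s - 1)*(s^2 - 3*s + 2) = (s - 2)^2*(s - 1)*(s - 1)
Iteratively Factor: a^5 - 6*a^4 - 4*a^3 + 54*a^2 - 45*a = (a)*(a^4 - 6*a^3 - 4*a^2 + 54*a - 45) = a*(a - 1)*(a^3 - 5*a^2 - 9*a + 45) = a*(a - 1)*(a + 3)*(a^2 - 8*a + 15) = a*(a - 3)*(a - 1)*(a + 3)*(a - 5)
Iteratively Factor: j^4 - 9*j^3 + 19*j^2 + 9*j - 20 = (j - 5)*(j^3 - 4*j^2 - j + 4) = (j - 5)*(j + 1)*(j^2 - 5*j + 4) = (j - 5)*(j - 4)*(j + 1)*(j - 1)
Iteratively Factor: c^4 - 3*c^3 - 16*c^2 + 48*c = (c + 4)*(c^3 - 7*c^2 + 12*c) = (c - 3)*(c + 4)*(c^2 - 4*c) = (c - 4)*(c - 3)*(c + 4)*(c)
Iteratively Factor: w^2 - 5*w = (w - 5)*(w)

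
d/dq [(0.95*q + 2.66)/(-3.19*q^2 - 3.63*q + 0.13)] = (3.0305*q^2 + 16.9708*q + 9.7793)/(10.1761*q^4 + 23.1594*q^3 + 12.3475*q^2 - 0.9438*q + 0.0169)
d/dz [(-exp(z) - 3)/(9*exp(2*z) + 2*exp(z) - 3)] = 9*(exp(2*z) + 6*exp(z) + 1)*exp(z)/(81*exp(4*z) + 36*exp(3*z) - 50*exp(2*z) - 12*exp(z) + 9)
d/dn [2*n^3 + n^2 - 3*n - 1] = 6*n^2 + 2*n - 3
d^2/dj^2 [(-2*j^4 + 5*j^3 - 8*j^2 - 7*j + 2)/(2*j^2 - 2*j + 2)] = (-2*j^6 + 6*j^5 - 12*j^4 + j^3 + 3*j^2 + 30*j - 15)/(j^6 - 3*j^5 + 6*j^4 - 7*j^3 + 6*j^2 - 3*j + 1)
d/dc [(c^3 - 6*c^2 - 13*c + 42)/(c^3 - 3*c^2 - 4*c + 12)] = 3*(c^2 + 10*c + 1)/(c^4 - 2*c^3 - 11*c^2 + 12*c + 36)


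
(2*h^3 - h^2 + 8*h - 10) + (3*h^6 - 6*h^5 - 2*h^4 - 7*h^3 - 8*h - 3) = 3*h^6 - 6*h^5 - 2*h^4 - 5*h^3 - h^2 - 13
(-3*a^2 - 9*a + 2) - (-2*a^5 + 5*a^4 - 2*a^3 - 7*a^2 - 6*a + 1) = 2*a^5 - 5*a^4 + 2*a^3 + 4*a^2 - 3*a + 1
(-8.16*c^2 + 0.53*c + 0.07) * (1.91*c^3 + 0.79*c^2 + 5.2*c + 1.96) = -15.5856*c^5 - 5.4341*c^4 - 41.8796*c^3 - 13.1823*c^2 + 1.4028*c + 0.1372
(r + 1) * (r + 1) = r^2 + 2*r + 1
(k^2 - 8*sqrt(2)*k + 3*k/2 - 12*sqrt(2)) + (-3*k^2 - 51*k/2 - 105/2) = -2*k^2 - 24*k - 8*sqrt(2)*k - 105/2 - 12*sqrt(2)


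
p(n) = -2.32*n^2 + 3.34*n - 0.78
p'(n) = 3.34 - 4.64*n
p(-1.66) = -12.72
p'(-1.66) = 11.04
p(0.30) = 0.01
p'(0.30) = 1.95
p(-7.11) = -141.81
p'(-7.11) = 36.33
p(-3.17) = -34.68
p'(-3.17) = 18.05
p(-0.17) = -1.41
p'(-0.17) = 4.13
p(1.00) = 0.24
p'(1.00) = -1.30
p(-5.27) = -82.81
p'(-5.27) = 27.79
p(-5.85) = -99.72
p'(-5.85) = 30.48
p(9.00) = -158.64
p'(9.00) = -38.42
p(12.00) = -294.78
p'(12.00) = -52.34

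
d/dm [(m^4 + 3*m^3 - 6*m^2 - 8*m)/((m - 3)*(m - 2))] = 2*(m^3 - 2*m^2 - 15*m - 6)/(m^2 - 6*m + 9)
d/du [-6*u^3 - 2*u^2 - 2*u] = -18*u^2 - 4*u - 2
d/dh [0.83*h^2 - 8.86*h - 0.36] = 1.66*h - 8.86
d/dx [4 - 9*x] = -9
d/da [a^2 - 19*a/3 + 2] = 2*a - 19/3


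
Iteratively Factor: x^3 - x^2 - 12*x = (x + 3)*(x^2 - 4*x) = (x - 4)*(x + 3)*(x)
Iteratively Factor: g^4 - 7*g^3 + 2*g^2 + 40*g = (g)*(g^3 - 7*g^2 + 2*g + 40) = g*(g - 5)*(g^2 - 2*g - 8) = g*(g - 5)*(g - 4)*(g + 2)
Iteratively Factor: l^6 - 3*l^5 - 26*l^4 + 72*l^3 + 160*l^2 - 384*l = (l - 2)*(l^5 - l^4 - 28*l^3 + 16*l^2 + 192*l) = (l - 4)*(l - 2)*(l^4 + 3*l^3 - 16*l^2 - 48*l) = (l - 4)*(l - 2)*(l + 3)*(l^3 - 16*l) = l*(l - 4)*(l - 2)*(l + 3)*(l^2 - 16) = l*(l - 4)^2*(l - 2)*(l + 3)*(l + 4)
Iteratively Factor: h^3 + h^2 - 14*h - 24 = (h + 3)*(h^2 - 2*h - 8) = (h - 4)*(h + 3)*(h + 2)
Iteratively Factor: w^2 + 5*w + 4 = (w + 1)*(w + 4)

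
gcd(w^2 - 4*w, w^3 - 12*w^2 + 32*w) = w^2 - 4*w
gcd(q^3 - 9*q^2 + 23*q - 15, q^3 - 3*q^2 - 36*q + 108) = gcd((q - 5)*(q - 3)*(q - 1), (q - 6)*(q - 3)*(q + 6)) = q - 3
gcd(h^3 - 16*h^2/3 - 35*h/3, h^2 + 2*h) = h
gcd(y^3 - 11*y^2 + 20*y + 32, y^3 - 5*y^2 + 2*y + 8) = y^2 - 3*y - 4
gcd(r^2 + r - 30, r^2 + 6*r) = r + 6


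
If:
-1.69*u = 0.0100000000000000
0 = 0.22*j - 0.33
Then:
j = 1.50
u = -0.01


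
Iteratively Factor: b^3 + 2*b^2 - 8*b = (b)*(b^2 + 2*b - 8) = b*(b - 2)*(b + 4)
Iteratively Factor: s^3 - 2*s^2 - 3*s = (s + 1)*(s^2 - 3*s) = s*(s + 1)*(s - 3)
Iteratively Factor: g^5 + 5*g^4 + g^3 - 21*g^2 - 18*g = (g + 3)*(g^4 + 2*g^3 - 5*g^2 - 6*g) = (g + 3)^2*(g^3 - g^2 - 2*g) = g*(g + 3)^2*(g^2 - g - 2) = g*(g - 2)*(g + 3)^2*(g + 1)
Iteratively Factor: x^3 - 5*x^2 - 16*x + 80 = (x - 5)*(x^2 - 16) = (x - 5)*(x - 4)*(x + 4)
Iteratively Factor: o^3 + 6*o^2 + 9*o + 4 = (o + 4)*(o^2 + 2*o + 1) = (o + 1)*(o + 4)*(o + 1)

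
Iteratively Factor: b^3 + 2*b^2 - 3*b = (b)*(b^2 + 2*b - 3) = b*(b + 3)*(b - 1)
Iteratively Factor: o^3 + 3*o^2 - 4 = (o - 1)*(o^2 + 4*o + 4) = (o - 1)*(o + 2)*(o + 2)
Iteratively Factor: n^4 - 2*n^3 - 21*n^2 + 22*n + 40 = (n + 1)*(n^3 - 3*n^2 - 18*n + 40) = (n - 5)*(n + 1)*(n^2 + 2*n - 8) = (n - 5)*(n - 2)*(n + 1)*(n + 4)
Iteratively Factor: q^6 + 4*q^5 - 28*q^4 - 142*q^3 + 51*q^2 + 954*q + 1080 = (q + 3)*(q^5 + q^4 - 31*q^3 - 49*q^2 + 198*q + 360) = (q + 3)*(q + 4)*(q^4 - 3*q^3 - 19*q^2 + 27*q + 90) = (q - 3)*(q + 3)*(q + 4)*(q^3 - 19*q - 30) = (q - 5)*(q - 3)*(q + 3)*(q + 4)*(q^2 + 5*q + 6) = (q - 5)*(q - 3)*(q + 2)*(q + 3)*(q + 4)*(q + 3)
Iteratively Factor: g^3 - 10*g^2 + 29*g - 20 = (g - 4)*(g^2 - 6*g + 5) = (g - 4)*(g - 1)*(g - 5)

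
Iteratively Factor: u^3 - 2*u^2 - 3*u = (u + 1)*(u^2 - 3*u) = (u - 3)*(u + 1)*(u)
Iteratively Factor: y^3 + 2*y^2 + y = (y)*(y^2 + 2*y + 1) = y*(y + 1)*(y + 1)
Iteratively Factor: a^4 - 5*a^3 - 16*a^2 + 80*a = (a - 5)*(a^3 - 16*a) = (a - 5)*(a - 4)*(a^2 + 4*a) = (a - 5)*(a - 4)*(a + 4)*(a)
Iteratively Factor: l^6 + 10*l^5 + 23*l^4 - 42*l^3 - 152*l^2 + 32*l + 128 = (l + 4)*(l^5 + 6*l^4 - l^3 - 38*l^2 + 32) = (l + 4)^2*(l^4 + 2*l^3 - 9*l^2 - 2*l + 8) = (l - 2)*(l + 4)^2*(l^3 + 4*l^2 - l - 4) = (l - 2)*(l + 4)^3*(l^2 - 1) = (l - 2)*(l - 1)*(l + 4)^3*(l + 1)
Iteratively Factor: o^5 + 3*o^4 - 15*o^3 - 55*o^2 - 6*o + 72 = (o + 2)*(o^4 + o^3 - 17*o^2 - 21*o + 36) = (o + 2)*(o + 3)*(o^3 - 2*o^2 - 11*o + 12) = (o - 1)*(o + 2)*(o + 3)*(o^2 - o - 12) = (o - 1)*(o + 2)*(o + 3)^2*(o - 4)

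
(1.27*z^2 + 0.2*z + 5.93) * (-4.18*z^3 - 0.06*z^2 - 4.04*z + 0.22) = -5.3086*z^5 - 0.9122*z^4 - 29.9302*z^3 - 0.8844*z^2 - 23.9132*z + 1.3046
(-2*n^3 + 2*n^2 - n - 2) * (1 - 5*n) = 10*n^4 - 12*n^3 + 7*n^2 + 9*n - 2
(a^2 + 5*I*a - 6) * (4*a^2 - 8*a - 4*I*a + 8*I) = 4*a^4 - 8*a^3 + 16*I*a^3 - 4*a^2 - 32*I*a^2 + 8*a + 24*I*a - 48*I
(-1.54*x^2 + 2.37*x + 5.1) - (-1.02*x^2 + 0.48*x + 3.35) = -0.52*x^2 + 1.89*x + 1.75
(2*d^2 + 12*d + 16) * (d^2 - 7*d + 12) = 2*d^4 - 2*d^3 - 44*d^2 + 32*d + 192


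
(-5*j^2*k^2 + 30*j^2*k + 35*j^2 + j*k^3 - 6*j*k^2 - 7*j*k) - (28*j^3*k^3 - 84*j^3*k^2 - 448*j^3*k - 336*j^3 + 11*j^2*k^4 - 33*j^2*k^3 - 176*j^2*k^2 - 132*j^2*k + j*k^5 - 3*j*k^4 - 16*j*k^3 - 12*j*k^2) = -28*j^3*k^3 + 84*j^3*k^2 + 448*j^3*k + 336*j^3 - 11*j^2*k^4 + 33*j^2*k^3 + 171*j^2*k^2 + 162*j^2*k + 35*j^2 - j*k^5 + 3*j*k^4 + 17*j*k^3 + 6*j*k^2 - 7*j*k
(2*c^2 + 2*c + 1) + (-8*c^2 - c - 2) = -6*c^2 + c - 1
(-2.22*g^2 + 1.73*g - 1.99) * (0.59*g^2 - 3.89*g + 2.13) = -1.3098*g^4 + 9.6565*g^3 - 12.6324*g^2 + 11.426*g - 4.2387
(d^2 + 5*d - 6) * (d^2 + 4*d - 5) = d^4 + 9*d^3 + 9*d^2 - 49*d + 30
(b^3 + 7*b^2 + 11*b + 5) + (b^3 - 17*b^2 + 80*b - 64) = 2*b^3 - 10*b^2 + 91*b - 59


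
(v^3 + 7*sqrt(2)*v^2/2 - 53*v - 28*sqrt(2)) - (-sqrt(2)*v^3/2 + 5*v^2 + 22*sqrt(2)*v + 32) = sqrt(2)*v^3/2 + v^3 - 5*v^2 + 7*sqrt(2)*v^2/2 - 53*v - 22*sqrt(2)*v - 28*sqrt(2) - 32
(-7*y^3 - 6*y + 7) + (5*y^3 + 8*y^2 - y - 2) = -2*y^3 + 8*y^2 - 7*y + 5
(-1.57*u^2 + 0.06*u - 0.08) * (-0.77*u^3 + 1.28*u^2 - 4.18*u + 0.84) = 1.2089*u^5 - 2.0558*u^4 + 6.701*u^3 - 1.672*u^2 + 0.3848*u - 0.0672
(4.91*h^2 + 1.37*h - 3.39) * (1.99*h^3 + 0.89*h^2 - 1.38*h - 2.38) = 9.7709*h^5 + 7.0962*h^4 - 12.3026*h^3 - 16.5935*h^2 + 1.4176*h + 8.0682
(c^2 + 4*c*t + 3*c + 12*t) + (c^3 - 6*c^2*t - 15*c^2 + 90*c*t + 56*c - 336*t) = c^3 - 6*c^2*t - 14*c^2 + 94*c*t + 59*c - 324*t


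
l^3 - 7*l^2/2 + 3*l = l*(l - 2)*(l - 3/2)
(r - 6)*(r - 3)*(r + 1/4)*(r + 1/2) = r^4 - 33*r^3/4 + 91*r^2/8 + 99*r/8 + 9/4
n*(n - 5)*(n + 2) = n^3 - 3*n^2 - 10*n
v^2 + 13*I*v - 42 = (v + 6*I)*(v + 7*I)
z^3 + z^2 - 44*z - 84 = (z - 7)*(z + 2)*(z + 6)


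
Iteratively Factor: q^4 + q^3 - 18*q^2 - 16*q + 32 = (q + 2)*(q^3 - q^2 - 16*q + 16) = (q - 4)*(q + 2)*(q^2 + 3*q - 4) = (q - 4)*(q - 1)*(q + 2)*(q + 4)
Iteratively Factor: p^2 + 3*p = (p + 3)*(p)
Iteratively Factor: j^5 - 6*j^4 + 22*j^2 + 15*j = (j - 5)*(j^4 - j^3 - 5*j^2 - 3*j) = (j - 5)*(j + 1)*(j^3 - 2*j^2 - 3*j) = (j - 5)*(j - 3)*(j + 1)*(j^2 + j) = j*(j - 5)*(j - 3)*(j + 1)*(j + 1)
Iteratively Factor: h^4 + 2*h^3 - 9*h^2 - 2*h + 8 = (h + 1)*(h^3 + h^2 - 10*h + 8) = (h + 1)*(h + 4)*(h^2 - 3*h + 2) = (h - 2)*(h + 1)*(h + 4)*(h - 1)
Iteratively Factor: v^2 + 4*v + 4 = (v + 2)*(v + 2)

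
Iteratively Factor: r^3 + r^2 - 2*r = (r + 2)*(r^2 - r) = r*(r + 2)*(r - 1)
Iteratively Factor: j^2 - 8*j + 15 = (j - 5)*(j - 3)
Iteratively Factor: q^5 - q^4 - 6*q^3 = (q + 2)*(q^4 - 3*q^3) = q*(q + 2)*(q^3 - 3*q^2) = q*(q - 3)*(q + 2)*(q^2) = q^2*(q - 3)*(q + 2)*(q)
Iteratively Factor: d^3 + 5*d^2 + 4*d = (d + 4)*(d^2 + d) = d*(d + 4)*(d + 1)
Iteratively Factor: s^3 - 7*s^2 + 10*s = (s)*(s^2 - 7*s + 10) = s*(s - 5)*(s - 2)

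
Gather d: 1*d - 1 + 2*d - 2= 3*d - 3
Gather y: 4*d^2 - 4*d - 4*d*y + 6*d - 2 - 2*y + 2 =4*d^2 + 2*d + y*(-4*d - 2)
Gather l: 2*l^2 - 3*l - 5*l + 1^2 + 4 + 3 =2*l^2 - 8*l + 8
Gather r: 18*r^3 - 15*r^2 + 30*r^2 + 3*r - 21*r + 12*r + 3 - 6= 18*r^3 + 15*r^2 - 6*r - 3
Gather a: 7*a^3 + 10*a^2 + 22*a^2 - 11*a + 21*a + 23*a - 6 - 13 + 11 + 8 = 7*a^3 + 32*a^2 + 33*a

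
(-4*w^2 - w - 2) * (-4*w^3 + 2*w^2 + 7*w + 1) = 16*w^5 - 4*w^4 - 22*w^3 - 15*w^2 - 15*w - 2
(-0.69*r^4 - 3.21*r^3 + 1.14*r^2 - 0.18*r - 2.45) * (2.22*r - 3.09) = -1.5318*r^5 - 4.9941*r^4 + 12.4497*r^3 - 3.9222*r^2 - 4.8828*r + 7.5705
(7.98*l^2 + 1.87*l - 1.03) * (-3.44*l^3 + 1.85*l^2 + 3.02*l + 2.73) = -27.4512*l^5 + 8.3302*l^4 + 31.1023*l^3 + 25.5273*l^2 + 1.9945*l - 2.8119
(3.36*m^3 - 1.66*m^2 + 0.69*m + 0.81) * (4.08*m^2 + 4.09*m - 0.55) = 13.7088*m^5 + 6.9696*m^4 - 5.8222*m^3 + 7.0399*m^2 + 2.9334*m - 0.4455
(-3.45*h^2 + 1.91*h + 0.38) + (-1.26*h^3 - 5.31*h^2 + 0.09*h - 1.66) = -1.26*h^3 - 8.76*h^2 + 2.0*h - 1.28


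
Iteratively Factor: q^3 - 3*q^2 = (q)*(q^2 - 3*q) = q^2*(q - 3)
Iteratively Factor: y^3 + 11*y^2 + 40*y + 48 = (y + 3)*(y^2 + 8*y + 16) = (y + 3)*(y + 4)*(y + 4)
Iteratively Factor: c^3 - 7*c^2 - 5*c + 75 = (c - 5)*(c^2 - 2*c - 15) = (c - 5)*(c + 3)*(c - 5)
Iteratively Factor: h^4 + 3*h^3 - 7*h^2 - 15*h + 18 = (h + 3)*(h^3 - 7*h + 6) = (h - 2)*(h + 3)*(h^2 + 2*h - 3) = (h - 2)*(h + 3)^2*(h - 1)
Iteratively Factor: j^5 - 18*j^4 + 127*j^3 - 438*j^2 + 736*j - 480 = (j - 4)*(j^4 - 14*j^3 + 71*j^2 - 154*j + 120) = (j - 4)*(j - 3)*(j^3 - 11*j^2 + 38*j - 40) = (j - 4)^2*(j - 3)*(j^2 - 7*j + 10) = (j - 4)^2*(j - 3)*(j - 2)*(j - 5)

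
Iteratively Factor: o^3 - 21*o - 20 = (o - 5)*(o^2 + 5*o + 4) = (o - 5)*(o + 1)*(o + 4)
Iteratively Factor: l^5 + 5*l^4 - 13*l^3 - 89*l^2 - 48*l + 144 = (l - 4)*(l^4 + 9*l^3 + 23*l^2 + 3*l - 36) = (l - 4)*(l - 1)*(l^3 + 10*l^2 + 33*l + 36) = (l - 4)*(l - 1)*(l + 3)*(l^2 + 7*l + 12) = (l - 4)*(l - 1)*(l + 3)*(l + 4)*(l + 3)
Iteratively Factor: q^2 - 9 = (q - 3)*(q + 3)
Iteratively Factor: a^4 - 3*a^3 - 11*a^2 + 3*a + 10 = (a + 2)*(a^3 - 5*a^2 - a + 5) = (a + 1)*(a + 2)*(a^2 - 6*a + 5) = (a - 5)*(a + 1)*(a + 2)*(a - 1)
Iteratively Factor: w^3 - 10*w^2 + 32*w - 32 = (w - 4)*(w^2 - 6*w + 8) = (w - 4)*(w - 2)*(w - 4)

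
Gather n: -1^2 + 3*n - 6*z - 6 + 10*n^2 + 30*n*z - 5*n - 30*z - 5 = 10*n^2 + n*(30*z - 2) - 36*z - 12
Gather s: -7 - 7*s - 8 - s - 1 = -8*s - 16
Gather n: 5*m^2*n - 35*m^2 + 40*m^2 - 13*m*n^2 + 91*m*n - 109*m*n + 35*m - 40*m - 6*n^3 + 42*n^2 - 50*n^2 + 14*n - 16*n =5*m^2 - 5*m - 6*n^3 + n^2*(-13*m - 8) + n*(5*m^2 - 18*m - 2)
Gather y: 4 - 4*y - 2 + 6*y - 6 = 2*y - 4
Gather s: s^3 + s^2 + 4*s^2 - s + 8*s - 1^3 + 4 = s^3 + 5*s^2 + 7*s + 3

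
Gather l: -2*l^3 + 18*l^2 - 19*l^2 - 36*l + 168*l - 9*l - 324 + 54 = -2*l^3 - l^2 + 123*l - 270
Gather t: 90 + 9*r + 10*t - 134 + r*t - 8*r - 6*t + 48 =r + t*(r + 4) + 4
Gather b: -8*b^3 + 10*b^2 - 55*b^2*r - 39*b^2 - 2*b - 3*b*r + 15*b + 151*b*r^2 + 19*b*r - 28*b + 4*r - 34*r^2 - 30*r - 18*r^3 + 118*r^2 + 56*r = -8*b^3 + b^2*(-55*r - 29) + b*(151*r^2 + 16*r - 15) - 18*r^3 + 84*r^2 + 30*r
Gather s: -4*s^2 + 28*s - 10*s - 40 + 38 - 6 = -4*s^2 + 18*s - 8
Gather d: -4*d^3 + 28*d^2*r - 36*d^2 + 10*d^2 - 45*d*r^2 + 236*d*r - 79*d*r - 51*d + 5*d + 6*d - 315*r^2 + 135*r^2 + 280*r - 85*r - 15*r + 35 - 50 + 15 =-4*d^3 + d^2*(28*r - 26) + d*(-45*r^2 + 157*r - 40) - 180*r^2 + 180*r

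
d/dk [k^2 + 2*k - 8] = 2*k + 2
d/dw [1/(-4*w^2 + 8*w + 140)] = (w - 1)/(2*(-w^2 + 2*w + 35)^2)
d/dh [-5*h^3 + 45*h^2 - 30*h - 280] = -15*h^2 + 90*h - 30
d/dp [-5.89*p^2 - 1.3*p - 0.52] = -11.78*p - 1.3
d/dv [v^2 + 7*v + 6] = 2*v + 7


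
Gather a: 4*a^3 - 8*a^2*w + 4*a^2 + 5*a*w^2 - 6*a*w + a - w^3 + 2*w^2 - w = 4*a^3 + a^2*(4 - 8*w) + a*(5*w^2 - 6*w + 1) - w^3 + 2*w^2 - w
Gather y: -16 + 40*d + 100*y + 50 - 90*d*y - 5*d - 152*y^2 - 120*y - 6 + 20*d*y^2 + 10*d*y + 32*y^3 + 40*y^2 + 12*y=35*d + 32*y^3 + y^2*(20*d - 112) + y*(-80*d - 8) + 28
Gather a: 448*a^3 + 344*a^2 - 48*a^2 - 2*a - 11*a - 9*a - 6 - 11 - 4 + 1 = 448*a^3 + 296*a^2 - 22*a - 20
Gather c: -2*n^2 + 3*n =-2*n^2 + 3*n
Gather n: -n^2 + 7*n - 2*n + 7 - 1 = -n^2 + 5*n + 6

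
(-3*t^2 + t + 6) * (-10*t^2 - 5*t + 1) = 30*t^4 + 5*t^3 - 68*t^2 - 29*t + 6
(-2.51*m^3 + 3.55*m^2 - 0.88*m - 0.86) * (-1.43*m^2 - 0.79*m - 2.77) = 3.5893*m^5 - 3.0936*m^4 + 5.4066*m^3 - 7.9085*m^2 + 3.117*m + 2.3822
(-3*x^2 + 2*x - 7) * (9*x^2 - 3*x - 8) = -27*x^4 + 27*x^3 - 45*x^2 + 5*x + 56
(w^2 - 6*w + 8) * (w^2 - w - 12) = w^4 - 7*w^3 + 2*w^2 + 64*w - 96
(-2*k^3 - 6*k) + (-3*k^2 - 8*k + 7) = -2*k^3 - 3*k^2 - 14*k + 7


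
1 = 1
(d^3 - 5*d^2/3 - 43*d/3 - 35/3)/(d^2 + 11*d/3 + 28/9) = 3*(d^2 - 4*d - 5)/(3*d + 4)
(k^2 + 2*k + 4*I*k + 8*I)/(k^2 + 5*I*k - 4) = (k + 2)/(k + I)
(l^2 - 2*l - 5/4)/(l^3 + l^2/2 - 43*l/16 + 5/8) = 4*(4*l^2 - 8*l - 5)/(16*l^3 + 8*l^2 - 43*l + 10)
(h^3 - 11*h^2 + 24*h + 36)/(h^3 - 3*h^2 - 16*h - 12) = (h - 6)/(h + 2)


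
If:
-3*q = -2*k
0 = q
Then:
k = 0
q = 0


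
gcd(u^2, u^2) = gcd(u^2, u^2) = u^2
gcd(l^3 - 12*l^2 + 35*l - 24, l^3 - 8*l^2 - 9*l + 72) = l^2 - 11*l + 24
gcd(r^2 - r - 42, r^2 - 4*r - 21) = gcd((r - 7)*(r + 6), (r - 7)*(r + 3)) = r - 7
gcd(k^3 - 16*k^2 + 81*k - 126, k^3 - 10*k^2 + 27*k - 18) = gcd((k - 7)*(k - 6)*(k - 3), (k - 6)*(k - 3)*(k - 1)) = k^2 - 9*k + 18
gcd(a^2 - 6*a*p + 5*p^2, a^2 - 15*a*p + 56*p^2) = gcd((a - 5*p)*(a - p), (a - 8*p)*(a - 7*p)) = 1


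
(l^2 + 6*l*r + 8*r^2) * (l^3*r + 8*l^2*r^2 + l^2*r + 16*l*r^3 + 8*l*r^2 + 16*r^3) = l^5*r + 14*l^4*r^2 + l^4*r + 72*l^3*r^3 + 14*l^3*r^2 + 160*l^2*r^4 + 72*l^2*r^3 + 128*l*r^5 + 160*l*r^4 + 128*r^5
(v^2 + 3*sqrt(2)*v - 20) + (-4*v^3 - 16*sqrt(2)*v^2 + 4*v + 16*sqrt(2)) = -4*v^3 - 16*sqrt(2)*v^2 + v^2 + 4*v + 3*sqrt(2)*v - 20 + 16*sqrt(2)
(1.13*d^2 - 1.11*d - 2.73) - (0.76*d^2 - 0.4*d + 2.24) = 0.37*d^2 - 0.71*d - 4.97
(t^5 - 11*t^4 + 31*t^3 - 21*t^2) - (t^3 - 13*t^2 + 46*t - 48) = t^5 - 11*t^4 + 30*t^3 - 8*t^2 - 46*t + 48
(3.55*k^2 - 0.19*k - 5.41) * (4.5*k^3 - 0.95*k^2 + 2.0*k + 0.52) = 15.975*k^5 - 4.2275*k^4 - 17.0645*k^3 + 6.6055*k^2 - 10.9188*k - 2.8132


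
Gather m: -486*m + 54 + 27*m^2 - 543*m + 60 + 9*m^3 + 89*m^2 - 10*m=9*m^3 + 116*m^2 - 1039*m + 114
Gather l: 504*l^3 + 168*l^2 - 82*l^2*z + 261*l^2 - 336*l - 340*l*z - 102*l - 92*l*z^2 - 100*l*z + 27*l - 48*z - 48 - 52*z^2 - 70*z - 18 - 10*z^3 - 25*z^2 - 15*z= 504*l^3 + l^2*(429 - 82*z) + l*(-92*z^2 - 440*z - 411) - 10*z^3 - 77*z^2 - 133*z - 66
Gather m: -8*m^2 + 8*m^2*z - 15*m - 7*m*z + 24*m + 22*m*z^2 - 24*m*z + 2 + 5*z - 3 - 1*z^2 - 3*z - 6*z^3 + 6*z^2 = m^2*(8*z - 8) + m*(22*z^2 - 31*z + 9) - 6*z^3 + 5*z^2 + 2*z - 1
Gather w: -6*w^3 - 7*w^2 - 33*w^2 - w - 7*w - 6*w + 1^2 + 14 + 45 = -6*w^3 - 40*w^2 - 14*w + 60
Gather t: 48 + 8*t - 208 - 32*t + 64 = -24*t - 96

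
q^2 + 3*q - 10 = (q - 2)*(q + 5)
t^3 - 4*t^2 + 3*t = t*(t - 3)*(t - 1)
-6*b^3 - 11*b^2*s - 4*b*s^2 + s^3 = (-6*b + s)*(b + s)^2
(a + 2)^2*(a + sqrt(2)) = a^3 + sqrt(2)*a^2 + 4*a^2 + 4*a + 4*sqrt(2)*a + 4*sqrt(2)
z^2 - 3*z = z*(z - 3)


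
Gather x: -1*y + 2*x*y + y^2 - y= 2*x*y + y^2 - 2*y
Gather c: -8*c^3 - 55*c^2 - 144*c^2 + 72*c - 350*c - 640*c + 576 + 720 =-8*c^3 - 199*c^2 - 918*c + 1296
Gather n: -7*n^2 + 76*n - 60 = -7*n^2 + 76*n - 60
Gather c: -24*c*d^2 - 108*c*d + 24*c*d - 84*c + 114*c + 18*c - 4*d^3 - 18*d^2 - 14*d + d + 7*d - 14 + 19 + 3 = c*(-24*d^2 - 84*d + 48) - 4*d^3 - 18*d^2 - 6*d + 8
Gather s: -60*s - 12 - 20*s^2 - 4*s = -20*s^2 - 64*s - 12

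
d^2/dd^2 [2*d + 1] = 0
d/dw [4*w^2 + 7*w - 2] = 8*w + 7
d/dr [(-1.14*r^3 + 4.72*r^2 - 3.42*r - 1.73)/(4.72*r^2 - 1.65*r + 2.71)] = (-5.3808*r^4 + 3.762*r^3 - 0.913800000000002*r^2 + 41.9136*r - 12.1227)/(22.2784*r^4 - 15.576*r^3 + 28.3049*r^2 - 8.943*r + 7.3441)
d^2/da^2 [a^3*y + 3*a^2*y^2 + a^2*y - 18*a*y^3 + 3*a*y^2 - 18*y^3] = 2*y*(3*a + 3*y + 1)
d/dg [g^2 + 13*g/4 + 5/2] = 2*g + 13/4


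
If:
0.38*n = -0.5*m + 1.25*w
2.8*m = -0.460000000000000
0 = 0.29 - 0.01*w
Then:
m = -0.16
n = 95.61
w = 29.00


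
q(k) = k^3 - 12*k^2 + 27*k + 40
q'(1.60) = -3.72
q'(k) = 3*k^2 - 24*k + 27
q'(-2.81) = 118.13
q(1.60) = 56.58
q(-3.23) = -206.10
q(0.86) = 54.98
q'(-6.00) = 279.00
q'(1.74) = -5.68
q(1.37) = 57.04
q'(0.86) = 8.58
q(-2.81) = -152.81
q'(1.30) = 0.87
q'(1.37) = -0.25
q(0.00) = 40.00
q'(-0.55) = 41.11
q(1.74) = 55.92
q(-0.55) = 21.35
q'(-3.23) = 135.82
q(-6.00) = -770.00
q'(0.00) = 27.00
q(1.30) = 57.02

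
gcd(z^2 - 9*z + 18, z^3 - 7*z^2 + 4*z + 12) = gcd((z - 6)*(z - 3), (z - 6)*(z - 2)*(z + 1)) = z - 6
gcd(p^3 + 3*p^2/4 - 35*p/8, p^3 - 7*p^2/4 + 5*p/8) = p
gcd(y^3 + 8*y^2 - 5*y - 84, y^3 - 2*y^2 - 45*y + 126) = y^2 + 4*y - 21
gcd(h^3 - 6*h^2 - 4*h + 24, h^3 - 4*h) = h^2 - 4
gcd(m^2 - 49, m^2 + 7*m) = m + 7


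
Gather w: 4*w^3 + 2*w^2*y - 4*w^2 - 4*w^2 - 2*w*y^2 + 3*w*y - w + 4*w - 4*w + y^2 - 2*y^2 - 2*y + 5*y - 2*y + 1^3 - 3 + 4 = 4*w^3 + w^2*(2*y - 8) + w*(-2*y^2 + 3*y - 1) - y^2 + y + 2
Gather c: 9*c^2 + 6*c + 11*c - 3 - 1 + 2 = 9*c^2 + 17*c - 2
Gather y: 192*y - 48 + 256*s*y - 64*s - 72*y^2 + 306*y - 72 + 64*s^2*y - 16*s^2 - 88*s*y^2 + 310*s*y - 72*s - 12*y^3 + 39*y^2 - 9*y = -16*s^2 - 136*s - 12*y^3 + y^2*(-88*s - 33) + y*(64*s^2 + 566*s + 489) - 120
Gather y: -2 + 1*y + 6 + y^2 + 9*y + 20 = y^2 + 10*y + 24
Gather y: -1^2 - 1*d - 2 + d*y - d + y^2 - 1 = d*y - 2*d + y^2 - 4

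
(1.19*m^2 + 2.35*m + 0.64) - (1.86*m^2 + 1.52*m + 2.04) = -0.67*m^2 + 0.83*m - 1.4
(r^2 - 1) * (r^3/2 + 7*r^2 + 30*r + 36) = r^5/2 + 7*r^4 + 59*r^3/2 + 29*r^2 - 30*r - 36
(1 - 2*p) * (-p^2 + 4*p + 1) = 2*p^3 - 9*p^2 + 2*p + 1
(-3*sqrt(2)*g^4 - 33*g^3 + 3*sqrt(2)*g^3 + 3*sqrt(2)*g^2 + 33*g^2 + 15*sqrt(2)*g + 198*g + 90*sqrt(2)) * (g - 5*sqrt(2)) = -3*sqrt(2)*g^5 - 3*g^4 + 3*sqrt(2)*g^4 + 3*g^3 + 168*sqrt(2)*g^3 - 150*sqrt(2)*g^2 + 168*g^2 - 900*sqrt(2)*g - 150*g - 900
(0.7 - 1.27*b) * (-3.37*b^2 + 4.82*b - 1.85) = 4.2799*b^3 - 8.4804*b^2 + 5.7235*b - 1.295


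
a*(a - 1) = a^2 - a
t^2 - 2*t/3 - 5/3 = (t - 5/3)*(t + 1)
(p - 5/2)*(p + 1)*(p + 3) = p^3 + 3*p^2/2 - 7*p - 15/2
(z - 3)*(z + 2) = z^2 - z - 6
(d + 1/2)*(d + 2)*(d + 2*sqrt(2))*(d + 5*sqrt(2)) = d^4 + 5*d^3/2 + 7*sqrt(2)*d^3 + 21*d^2 + 35*sqrt(2)*d^2/2 + 7*sqrt(2)*d + 50*d + 20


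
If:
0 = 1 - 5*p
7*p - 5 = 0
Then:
No Solution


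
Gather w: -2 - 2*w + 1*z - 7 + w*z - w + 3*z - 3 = w*(z - 3) + 4*z - 12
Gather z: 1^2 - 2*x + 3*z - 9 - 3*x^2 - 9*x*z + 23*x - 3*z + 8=-3*x^2 - 9*x*z + 21*x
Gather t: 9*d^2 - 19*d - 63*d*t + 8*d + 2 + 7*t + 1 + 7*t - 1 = 9*d^2 - 11*d + t*(14 - 63*d) + 2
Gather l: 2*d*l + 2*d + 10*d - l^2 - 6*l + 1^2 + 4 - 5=12*d - l^2 + l*(2*d - 6)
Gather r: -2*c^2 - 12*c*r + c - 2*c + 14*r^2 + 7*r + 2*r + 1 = -2*c^2 - c + 14*r^2 + r*(9 - 12*c) + 1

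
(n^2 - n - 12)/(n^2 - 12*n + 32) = (n + 3)/(n - 8)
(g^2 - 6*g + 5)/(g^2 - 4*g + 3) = (g - 5)/(g - 3)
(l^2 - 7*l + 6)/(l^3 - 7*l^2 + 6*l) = 1/l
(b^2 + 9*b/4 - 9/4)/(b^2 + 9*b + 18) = (b - 3/4)/(b + 6)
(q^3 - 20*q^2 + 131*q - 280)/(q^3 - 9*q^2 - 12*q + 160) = (q - 7)/(q + 4)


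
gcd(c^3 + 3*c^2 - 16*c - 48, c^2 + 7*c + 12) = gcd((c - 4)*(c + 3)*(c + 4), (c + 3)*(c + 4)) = c^2 + 7*c + 12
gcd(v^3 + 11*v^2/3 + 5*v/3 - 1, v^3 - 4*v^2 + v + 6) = v + 1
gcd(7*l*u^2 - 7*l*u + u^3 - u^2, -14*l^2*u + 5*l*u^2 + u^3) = 7*l*u + u^2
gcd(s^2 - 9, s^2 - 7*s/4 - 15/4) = s - 3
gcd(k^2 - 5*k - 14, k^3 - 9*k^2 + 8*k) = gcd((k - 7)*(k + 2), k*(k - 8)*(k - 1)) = 1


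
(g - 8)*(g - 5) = g^2 - 13*g + 40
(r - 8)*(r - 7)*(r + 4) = r^3 - 11*r^2 - 4*r + 224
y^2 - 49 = (y - 7)*(y + 7)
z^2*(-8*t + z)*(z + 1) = -8*t*z^3 - 8*t*z^2 + z^4 + z^3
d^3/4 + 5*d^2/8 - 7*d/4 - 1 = (d/4 + 1)*(d - 2)*(d + 1/2)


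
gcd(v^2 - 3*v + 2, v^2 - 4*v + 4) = v - 2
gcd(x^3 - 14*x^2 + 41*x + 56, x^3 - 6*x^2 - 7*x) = x^2 - 6*x - 7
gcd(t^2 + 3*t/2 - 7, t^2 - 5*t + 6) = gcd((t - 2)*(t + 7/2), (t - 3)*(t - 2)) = t - 2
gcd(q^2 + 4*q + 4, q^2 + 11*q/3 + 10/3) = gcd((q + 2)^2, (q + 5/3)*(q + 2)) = q + 2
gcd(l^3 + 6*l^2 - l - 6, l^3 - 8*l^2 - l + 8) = l^2 - 1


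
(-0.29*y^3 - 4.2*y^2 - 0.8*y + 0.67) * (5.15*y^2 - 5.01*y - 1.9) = -1.4935*y^5 - 20.1771*y^4 + 17.473*y^3 + 15.4385*y^2 - 1.8367*y - 1.273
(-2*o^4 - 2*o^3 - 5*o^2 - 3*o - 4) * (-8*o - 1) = 16*o^5 + 18*o^4 + 42*o^3 + 29*o^2 + 35*o + 4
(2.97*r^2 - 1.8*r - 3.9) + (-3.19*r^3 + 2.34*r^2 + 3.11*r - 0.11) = -3.19*r^3 + 5.31*r^2 + 1.31*r - 4.01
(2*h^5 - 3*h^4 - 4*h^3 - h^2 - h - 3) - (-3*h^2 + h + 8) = 2*h^5 - 3*h^4 - 4*h^3 + 2*h^2 - 2*h - 11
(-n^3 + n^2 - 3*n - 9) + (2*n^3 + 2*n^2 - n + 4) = n^3 + 3*n^2 - 4*n - 5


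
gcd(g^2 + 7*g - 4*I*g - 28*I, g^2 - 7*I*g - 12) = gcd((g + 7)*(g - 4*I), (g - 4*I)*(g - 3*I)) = g - 4*I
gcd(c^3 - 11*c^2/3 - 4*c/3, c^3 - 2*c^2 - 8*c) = c^2 - 4*c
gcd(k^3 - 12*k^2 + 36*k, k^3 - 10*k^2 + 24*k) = k^2 - 6*k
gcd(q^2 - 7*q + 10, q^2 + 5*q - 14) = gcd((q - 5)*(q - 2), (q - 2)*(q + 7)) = q - 2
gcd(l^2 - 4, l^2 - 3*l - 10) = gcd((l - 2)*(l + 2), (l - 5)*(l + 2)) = l + 2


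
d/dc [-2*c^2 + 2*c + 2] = 2 - 4*c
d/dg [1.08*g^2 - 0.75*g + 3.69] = 2.16*g - 0.75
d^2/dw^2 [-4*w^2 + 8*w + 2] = -8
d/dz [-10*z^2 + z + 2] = 1 - 20*z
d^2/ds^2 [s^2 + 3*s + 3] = 2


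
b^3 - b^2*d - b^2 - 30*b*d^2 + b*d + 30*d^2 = (b - 1)*(b - 6*d)*(b + 5*d)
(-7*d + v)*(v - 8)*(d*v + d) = -7*d^2*v^2 + 49*d^2*v + 56*d^2 + d*v^3 - 7*d*v^2 - 8*d*v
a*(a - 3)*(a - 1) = a^3 - 4*a^2 + 3*a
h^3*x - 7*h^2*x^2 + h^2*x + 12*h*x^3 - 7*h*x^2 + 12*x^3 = (h - 4*x)*(h - 3*x)*(h*x + x)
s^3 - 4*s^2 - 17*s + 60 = (s - 5)*(s - 3)*(s + 4)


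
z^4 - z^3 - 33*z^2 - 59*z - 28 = (z - 7)*(z + 1)^2*(z + 4)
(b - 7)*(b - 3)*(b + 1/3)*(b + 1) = b^4 - 26*b^3/3 + 8*b^2 + 74*b/3 + 7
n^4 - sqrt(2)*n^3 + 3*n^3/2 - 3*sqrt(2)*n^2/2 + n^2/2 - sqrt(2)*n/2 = n*(n - sqrt(2))*(sqrt(2)*n/2 + sqrt(2)/2)*(sqrt(2)*n + sqrt(2)/2)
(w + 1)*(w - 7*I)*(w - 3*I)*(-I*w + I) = -I*w^4 - 10*w^3 + 22*I*w^2 + 10*w - 21*I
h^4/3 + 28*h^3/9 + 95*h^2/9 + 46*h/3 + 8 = (h/3 + 1)*(h + 4/3)*(h + 2)*(h + 3)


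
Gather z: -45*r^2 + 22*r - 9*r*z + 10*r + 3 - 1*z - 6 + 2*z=-45*r^2 + 32*r + z*(1 - 9*r) - 3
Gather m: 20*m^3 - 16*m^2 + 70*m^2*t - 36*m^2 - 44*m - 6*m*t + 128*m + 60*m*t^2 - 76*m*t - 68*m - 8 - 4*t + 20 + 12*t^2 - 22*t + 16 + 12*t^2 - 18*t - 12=20*m^3 + m^2*(70*t - 52) + m*(60*t^2 - 82*t + 16) + 24*t^2 - 44*t + 16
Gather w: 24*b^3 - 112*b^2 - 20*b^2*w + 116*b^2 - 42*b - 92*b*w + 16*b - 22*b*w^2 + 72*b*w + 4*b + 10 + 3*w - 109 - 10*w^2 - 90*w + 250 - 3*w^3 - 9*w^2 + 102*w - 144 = 24*b^3 + 4*b^2 - 22*b - 3*w^3 + w^2*(-22*b - 19) + w*(-20*b^2 - 20*b + 15) + 7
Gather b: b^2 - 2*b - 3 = b^2 - 2*b - 3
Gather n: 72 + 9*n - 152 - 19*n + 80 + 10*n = 0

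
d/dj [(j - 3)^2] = 2*j - 6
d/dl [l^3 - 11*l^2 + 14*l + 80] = 3*l^2 - 22*l + 14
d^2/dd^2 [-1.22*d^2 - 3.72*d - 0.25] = -2.44000000000000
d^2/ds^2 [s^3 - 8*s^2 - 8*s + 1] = 6*s - 16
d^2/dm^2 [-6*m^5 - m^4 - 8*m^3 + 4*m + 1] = 12*m*(-10*m^2 - m - 4)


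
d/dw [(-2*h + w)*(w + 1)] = -2*h + 2*w + 1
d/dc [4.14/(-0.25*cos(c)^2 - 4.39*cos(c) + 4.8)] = -(2.07*cos(c) + 18.1746)*sin(c)/(0.25*cos(c)^2 + 4.39*cos(c) - 4.8)^2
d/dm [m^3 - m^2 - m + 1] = 3*m^2 - 2*m - 1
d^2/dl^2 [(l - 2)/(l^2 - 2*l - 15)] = 2*((4 - 3*l)*(-l^2 + 2*l + 15) - 4*(l - 2)*(l - 1)^2)/(-l^2 + 2*l + 15)^3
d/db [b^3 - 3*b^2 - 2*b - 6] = 3*b^2 - 6*b - 2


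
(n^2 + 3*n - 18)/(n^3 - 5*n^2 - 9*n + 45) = (n + 6)/(n^2 - 2*n - 15)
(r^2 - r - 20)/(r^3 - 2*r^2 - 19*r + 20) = 1/(r - 1)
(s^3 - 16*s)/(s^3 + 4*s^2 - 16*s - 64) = s/(s + 4)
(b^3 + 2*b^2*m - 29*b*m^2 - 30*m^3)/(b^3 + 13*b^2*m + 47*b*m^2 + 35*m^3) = (b^2 + b*m - 30*m^2)/(b^2 + 12*b*m + 35*m^2)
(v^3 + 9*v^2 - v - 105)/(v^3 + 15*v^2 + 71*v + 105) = (v - 3)/(v + 3)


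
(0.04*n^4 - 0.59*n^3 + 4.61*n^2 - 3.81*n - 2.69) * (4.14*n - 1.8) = 0.1656*n^5 - 2.5146*n^4 + 20.1474*n^3 - 24.0714*n^2 - 4.2786*n + 4.842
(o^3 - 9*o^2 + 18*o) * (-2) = -2*o^3 + 18*o^2 - 36*o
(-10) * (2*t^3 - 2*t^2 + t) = -20*t^3 + 20*t^2 - 10*t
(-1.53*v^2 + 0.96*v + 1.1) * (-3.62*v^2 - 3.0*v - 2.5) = 5.5386*v^4 + 1.1148*v^3 - 3.037*v^2 - 5.7*v - 2.75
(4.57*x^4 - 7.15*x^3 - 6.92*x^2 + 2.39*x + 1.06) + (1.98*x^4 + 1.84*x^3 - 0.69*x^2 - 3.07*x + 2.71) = 6.55*x^4 - 5.31*x^3 - 7.61*x^2 - 0.68*x + 3.77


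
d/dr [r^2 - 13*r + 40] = 2*r - 13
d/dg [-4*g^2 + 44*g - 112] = 44 - 8*g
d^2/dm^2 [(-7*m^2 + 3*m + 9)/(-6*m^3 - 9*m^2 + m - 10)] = 2*(252*m^6 - 324*m^5 - 2304*m^4 - 7026*m^3 - 2835*m^2 + 2673*m + 1471)/(216*m^9 + 972*m^8 + 1350*m^7 + 1485*m^6 + 3015*m^5 + 2097*m^4 + 1259*m^3 + 2730*m^2 - 300*m + 1000)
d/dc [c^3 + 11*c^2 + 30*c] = 3*c^2 + 22*c + 30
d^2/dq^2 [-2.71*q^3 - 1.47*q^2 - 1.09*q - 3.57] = -16.26*q - 2.94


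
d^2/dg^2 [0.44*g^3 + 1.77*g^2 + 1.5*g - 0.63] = 2.64*g + 3.54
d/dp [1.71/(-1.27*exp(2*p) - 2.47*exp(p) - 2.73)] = (4.3434*exp(p) + 4.2237)*exp(p)/(1.27*exp(2*p) + 2.47*exp(p) + 2.73)^2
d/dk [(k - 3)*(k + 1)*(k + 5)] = 3*k^2 + 6*k - 13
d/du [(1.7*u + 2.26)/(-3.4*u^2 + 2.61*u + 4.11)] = (5.78*u^2 + 15.368*u + 1.0884)/(11.56*u^4 - 17.748*u^3 - 21.1359*u^2 + 21.4542*u + 16.8921)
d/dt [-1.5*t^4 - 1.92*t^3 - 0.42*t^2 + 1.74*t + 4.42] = -6.0*t^3 - 5.76*t^2 - 0.84*t + 1.74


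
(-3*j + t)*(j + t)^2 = -3*j^3 - 5*j^2*t - j*t^2 + t^3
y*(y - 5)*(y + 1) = y^3 - 4*y^2 - 5*y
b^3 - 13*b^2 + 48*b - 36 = (b - 6)^2*(b - 1)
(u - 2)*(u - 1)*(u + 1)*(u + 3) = u^4 + u^3 - 7*u^2 - u + 6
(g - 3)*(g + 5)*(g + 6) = g^3 + 8*g^2 - 3*g - 90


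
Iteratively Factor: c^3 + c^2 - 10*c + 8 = (c + 4)*(c^2 - 3*c + 2) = (c - 1)*(c + 4)*(c - 2)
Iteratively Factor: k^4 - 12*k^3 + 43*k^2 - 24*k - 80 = (k - 5)*(k^3 - 7*k^2 + 8*k + 16) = (k - 5)*(k + 1)*(k^2 - 8*k + 16) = (k - 5)*(k - 4)*(k + 1)*(k - 4)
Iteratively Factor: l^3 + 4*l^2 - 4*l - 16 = (l - 2)*(l^2 + 6*l + 8) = (l - 2)*(l + 4)*(l + 2)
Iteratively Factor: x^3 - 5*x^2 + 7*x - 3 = (x - 3)*(x^2 - 2*x + 1) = (x - 3)*(x - 1)*(x - 1)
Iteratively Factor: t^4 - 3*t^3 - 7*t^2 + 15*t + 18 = (t - 3)*(t^3 - 7*t - 6) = (t - 3)^2*(t^2 + 3*t + 2) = (t - 3)^2*(t + 2)*(t + 1)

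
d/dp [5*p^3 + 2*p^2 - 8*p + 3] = 15*p^2 + 4*p - 8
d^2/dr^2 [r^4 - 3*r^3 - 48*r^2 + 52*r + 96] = 12*r^2 - 18*r - 96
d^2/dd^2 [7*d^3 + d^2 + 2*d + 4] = 42*d + 2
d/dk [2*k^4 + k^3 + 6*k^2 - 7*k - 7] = 8*k^3 + 3*k^2 + 12*k - 7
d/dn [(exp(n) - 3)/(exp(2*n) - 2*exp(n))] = (-exp(2*n) + 6*exp(n) - 6)*exp(-n)/(exp(2*n) - 4*exp(n) + 4)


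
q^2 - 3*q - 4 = (q - 4)*(q + 1)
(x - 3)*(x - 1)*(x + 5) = x^3 + x^2 - 17*x + 15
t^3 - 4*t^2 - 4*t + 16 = (t - 4)*(t - 2)*(t + 2)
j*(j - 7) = j^2 - 7*j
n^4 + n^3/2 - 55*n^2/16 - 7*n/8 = n*(n - 7/4)*(n + 1/4)*(n + 2)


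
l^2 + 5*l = l*(l + 5)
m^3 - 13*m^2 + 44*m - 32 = (m - 8)*(m - 4)*(m - 1)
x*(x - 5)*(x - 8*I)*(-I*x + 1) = -I*x^4 - 7*x^3 + 5*I*x^3 + 35*x^2 - 8*I*x^2 + 40*I*x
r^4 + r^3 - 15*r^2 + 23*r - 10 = (r - 2)*(r - 1)^2*(r + 5)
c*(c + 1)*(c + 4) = c^3 + 5*c^2 + 4*c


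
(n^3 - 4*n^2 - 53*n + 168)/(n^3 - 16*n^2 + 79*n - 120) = (n + 7)/(n - 5)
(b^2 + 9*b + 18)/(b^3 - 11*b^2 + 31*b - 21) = (b^2 + 9*b + 18)/(b^3 - 11*b^2 + 31*b - 21)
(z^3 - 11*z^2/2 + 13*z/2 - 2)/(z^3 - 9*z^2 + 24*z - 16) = (z - 1/2)/(z - 4)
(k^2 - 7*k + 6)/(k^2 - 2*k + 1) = (k - 6)/(k - 1)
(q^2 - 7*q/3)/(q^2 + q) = (q - 7/3)/(q + 1)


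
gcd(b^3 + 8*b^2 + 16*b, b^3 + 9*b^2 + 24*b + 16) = b^2 + 8*b + 16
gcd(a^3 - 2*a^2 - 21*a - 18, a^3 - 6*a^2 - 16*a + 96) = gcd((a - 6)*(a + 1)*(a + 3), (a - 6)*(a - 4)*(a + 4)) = a - 6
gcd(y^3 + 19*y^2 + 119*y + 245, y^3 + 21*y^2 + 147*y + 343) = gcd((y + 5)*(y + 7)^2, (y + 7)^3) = y^2 + 14*y + 49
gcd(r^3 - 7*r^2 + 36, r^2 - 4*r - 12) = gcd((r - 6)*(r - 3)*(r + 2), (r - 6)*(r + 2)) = r^2 - 4*r - 12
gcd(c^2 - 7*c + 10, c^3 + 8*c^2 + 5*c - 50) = c - 2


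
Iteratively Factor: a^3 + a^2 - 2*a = (a - 1)*(a^2 + 2*a) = (a - 1)*(a + 2)*(a)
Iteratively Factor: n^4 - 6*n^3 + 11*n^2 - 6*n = (n)*(n^3 - 6*n^2 + 11*n - 6) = n*(n - 3)*(n^2 - 3*n + 2) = n*(n - 3)*(n - 2)*(n - 1)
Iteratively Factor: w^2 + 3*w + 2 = (w + 2)*(w + 1)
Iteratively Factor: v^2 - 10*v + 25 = (v - 5)*(v - 5)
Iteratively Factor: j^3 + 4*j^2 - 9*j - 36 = (j - 3)*(j^2 + 7*j + 12) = (j - 3)*(j + 4)*(j + 3)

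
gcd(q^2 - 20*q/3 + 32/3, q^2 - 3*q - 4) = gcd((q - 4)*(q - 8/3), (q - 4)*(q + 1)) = q - 4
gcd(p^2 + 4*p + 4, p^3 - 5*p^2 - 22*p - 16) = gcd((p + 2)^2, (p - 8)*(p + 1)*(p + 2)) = p + 2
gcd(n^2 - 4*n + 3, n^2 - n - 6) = n - 3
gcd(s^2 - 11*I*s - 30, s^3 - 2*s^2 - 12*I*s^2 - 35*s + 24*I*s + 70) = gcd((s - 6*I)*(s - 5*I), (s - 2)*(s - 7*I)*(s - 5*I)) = s - 5*I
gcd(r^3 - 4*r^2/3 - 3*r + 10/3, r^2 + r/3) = 1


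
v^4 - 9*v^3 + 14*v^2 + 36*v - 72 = (v - 6)*(v - 3)*(v - 2)*(v + 2)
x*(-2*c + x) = -2*c*x + x^2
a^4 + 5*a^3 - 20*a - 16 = (a - 2)*(a + 1)*(a + 2)*(a + 4)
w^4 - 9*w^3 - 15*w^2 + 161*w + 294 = (w - 7)^2*(w + 2)*(w + 3)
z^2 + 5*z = z*(z + 5)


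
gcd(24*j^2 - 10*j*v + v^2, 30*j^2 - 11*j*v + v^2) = -6*j + v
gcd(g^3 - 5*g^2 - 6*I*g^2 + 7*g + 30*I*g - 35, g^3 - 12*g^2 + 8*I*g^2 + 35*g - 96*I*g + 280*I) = g - 5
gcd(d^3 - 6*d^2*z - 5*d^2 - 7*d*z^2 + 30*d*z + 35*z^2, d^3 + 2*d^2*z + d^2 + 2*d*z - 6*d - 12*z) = 1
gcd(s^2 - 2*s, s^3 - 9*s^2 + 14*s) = s^2 - 2*s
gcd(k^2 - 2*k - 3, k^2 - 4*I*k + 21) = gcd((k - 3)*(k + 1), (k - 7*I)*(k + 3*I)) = 1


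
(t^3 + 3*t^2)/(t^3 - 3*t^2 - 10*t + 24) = t^2/(t^2 - 6*t + 8)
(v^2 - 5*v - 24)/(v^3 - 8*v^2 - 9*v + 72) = 1/(v - 3)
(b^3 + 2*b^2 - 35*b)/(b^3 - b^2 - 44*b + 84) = b*(b - 5)/(b^2 - 8*b + 12)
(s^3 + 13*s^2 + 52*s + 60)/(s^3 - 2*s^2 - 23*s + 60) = (s^2 + 8*s + 12)/(s^2 - 7*s + 12)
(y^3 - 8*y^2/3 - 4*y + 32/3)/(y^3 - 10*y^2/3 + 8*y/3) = (3*y^2 - 2*y - 16)/(y*(3*y - 4))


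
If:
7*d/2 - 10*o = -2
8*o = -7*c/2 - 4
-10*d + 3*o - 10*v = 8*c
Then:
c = 160*v/51 - 296/51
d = 268/51 - 200*v/51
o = 104/51 - 70*v/51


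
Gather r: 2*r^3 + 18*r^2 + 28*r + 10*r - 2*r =2*r^3 + 18*r^2 + 36*r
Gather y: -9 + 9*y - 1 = 9*y - 10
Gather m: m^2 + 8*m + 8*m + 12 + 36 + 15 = m^2 + 16*m + 63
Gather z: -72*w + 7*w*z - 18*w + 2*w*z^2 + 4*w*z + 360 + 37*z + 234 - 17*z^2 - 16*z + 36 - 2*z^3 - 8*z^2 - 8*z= -90*w - 2*z^3 + z^2*(2*w - 25) + z*(11*w + 13) + 630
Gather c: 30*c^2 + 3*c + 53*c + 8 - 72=30*c^2 + 56*c - 64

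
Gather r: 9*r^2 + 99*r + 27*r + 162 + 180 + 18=9*r^2 + 126*r + 360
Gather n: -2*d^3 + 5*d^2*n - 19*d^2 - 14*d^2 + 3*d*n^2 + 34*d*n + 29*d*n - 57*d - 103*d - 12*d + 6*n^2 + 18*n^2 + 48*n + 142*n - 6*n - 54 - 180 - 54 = -2*d^3 - 33*d^2 - 172*d + n^2*(3*d + 24) + n*(5*d^2 + 63*d + 184) - 288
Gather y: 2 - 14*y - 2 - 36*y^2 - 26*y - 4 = -36*y^2 - 40*y - 4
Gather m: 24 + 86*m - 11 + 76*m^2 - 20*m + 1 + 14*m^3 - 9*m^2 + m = 14*m^3 + 67*m^2 + 67*m + 14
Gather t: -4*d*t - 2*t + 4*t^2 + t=4*t^2 + t*(-4*d - 1)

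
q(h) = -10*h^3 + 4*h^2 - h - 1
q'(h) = -30*h^2 + 8*h - 1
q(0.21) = -1.13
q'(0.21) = -0.64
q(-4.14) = 781.28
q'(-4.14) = -548.31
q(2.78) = -187.72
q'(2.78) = -210.61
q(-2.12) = 114.38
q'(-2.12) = -152.79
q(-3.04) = 319.95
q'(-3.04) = -302.57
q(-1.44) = 38.59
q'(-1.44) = -74.73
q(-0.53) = 2.14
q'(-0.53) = -13.67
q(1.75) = -44.09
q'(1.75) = -78.88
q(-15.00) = 34664.00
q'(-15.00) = -6871.00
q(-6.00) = 2309.00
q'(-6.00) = -1129.00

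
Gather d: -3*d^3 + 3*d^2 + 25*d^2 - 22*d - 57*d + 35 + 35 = -3*d^3 + 28*d^2 - 79*d + 70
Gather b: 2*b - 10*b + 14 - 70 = -8*b - 56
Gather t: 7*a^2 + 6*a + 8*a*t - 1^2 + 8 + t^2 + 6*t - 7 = 7*a^2 + 6*a + t^2 + t*(8*a + 6)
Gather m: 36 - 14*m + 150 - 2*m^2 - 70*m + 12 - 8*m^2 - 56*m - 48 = -10*m^2 - 140*m + 150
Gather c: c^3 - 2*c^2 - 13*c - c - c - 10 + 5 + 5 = c^3 - 2*c^2 - 15*c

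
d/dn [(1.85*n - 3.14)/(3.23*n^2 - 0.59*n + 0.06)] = (-5.9755*n^2 + 20.2844*n - 1.7416)/(10.4329*n^4 - 3.8114*n^3 + 0.7357*n^2 - 0.0708*n + 0.0036)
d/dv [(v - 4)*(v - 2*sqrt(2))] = 2*v - 4 - 2*sqrt(2)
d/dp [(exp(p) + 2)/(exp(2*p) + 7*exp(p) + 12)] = (-(exp(p) + 2)*(2*exp(p) + 7) + exp(2*p) + 7*exp(p) + 12)*exp(p)/(exp(2*p) + 7*exp(p) + 12)^2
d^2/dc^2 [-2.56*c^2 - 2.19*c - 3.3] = -5.12000000000000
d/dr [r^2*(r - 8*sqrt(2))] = r*(3*r - 16*sqrt(2))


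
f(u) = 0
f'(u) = 0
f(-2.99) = 0.00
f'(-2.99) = 0.00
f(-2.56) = 0.00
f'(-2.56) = 0.00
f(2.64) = 0.00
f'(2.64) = 0.00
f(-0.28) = 0.00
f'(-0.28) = 0.00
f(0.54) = 0.00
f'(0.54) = 0.00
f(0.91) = 0.00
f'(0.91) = 0.00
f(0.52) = 0.00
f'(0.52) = 0.00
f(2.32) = 0.00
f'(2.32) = 0.00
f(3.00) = 0.00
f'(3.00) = 0.00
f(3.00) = 0.00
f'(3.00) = 0.00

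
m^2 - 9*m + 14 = (m - 7)*(m - 2)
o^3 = o^3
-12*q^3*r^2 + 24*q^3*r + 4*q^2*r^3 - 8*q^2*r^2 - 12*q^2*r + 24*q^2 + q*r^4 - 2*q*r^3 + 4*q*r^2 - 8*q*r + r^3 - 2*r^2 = (-2*q + r)*(6*q + r)*(r - 2)*(q*r + 1)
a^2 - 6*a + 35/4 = (a - 7/2)*(a - 5/2)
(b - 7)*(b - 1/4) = b^2 - 29*b/4 + 7/4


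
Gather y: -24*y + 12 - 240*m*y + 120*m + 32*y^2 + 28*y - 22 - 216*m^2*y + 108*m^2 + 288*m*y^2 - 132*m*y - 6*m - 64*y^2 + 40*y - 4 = 108*m^2 + 114*m + y^2*(288*m - 32) + y*(-216*m^2 - 372*m + 44) - 14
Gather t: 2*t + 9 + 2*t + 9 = 4*t + 18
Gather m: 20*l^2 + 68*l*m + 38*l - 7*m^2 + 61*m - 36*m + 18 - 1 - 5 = 20*l^2 + 38*l - 7*m^2 + m*(68*l + 25) + 12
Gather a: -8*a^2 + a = -8*a^2 + a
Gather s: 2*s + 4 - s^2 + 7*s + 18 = -s^2 + 9*s + 22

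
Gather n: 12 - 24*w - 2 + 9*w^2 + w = 9*w^2 - 23*w + 10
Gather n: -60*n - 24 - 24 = -60*n - 48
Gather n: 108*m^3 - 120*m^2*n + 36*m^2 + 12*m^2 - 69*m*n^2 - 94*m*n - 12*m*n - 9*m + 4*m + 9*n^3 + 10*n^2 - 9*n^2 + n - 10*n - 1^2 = 108*m^3 + 48*m^2 - 5*m + 9*n^3 + n^2*(1 - 69*m) + n*(-120*m^2 - 106*m - 9) - 1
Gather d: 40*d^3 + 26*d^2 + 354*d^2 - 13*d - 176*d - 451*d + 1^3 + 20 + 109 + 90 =40*d^3 + 380*d^2 - 640*d + 220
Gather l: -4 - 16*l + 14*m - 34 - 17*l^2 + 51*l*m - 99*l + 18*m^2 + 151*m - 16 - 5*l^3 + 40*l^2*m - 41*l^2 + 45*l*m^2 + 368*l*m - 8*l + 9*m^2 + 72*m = -5*l^3 + l^2*(40*m - 58) + l*(45*m^2 + 419*m - 123) + 27*m^2 + 237*m - 54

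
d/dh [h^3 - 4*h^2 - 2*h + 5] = 3*h^2 - 8*h - 2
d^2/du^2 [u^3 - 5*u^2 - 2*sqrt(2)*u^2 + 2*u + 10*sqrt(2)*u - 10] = 6*u - 10 - 4*sqrt(2)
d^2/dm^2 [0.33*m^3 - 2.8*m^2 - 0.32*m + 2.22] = 1.98*m - 5.6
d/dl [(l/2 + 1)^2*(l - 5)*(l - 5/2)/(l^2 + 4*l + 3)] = (4*l^5 + 17*l^4 - 32*l^3 - 211*l^2 - 362*l - 280)/(8*(l^4 + 8*l^3 + 22*l^2 + 24*l + 9))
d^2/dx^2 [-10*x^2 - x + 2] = -20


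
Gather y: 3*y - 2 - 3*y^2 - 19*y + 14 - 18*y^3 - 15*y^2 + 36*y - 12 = -18*y^3 - 18*y^2 + 20*y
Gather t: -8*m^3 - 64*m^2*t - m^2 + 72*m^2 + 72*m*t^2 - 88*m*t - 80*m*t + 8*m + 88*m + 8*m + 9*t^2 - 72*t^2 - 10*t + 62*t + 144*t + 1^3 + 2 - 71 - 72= -8*m^3 + 71*m^2 + 104*m + t^2*(72*m - 63) + t*(-64*m^2 - 168*m + 196) - 140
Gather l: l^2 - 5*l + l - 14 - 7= l^2 - 4*l - 21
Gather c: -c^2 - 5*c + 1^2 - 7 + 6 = -c^2 - 5*c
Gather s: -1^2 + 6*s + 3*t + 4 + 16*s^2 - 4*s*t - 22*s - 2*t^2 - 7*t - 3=16*s^2 + s*(-4*t - 16) - 2*t^2 - 4*t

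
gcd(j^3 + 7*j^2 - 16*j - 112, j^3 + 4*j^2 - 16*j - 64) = j^2 - 16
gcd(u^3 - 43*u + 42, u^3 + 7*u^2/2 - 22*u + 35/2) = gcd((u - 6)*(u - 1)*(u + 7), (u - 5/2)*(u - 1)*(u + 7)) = u^2 + 6*u - 7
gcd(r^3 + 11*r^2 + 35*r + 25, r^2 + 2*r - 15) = r + 5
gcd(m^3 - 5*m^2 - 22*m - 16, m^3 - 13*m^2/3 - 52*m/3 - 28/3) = m + 2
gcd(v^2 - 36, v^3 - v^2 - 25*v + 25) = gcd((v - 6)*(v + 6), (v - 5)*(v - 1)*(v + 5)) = 1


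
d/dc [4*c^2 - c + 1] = 8*c - 1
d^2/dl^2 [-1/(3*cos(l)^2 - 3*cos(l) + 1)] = 3*(-12*sin(l)^4 + 5*sin(l)^2 - 49*cos(l)/4 + 9*cos(3*l)/4 + 11)/(3*sin(l)^2 + 3*cos(l) - 4)^3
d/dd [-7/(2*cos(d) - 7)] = -14*sin(d)/(2*cos(d) - 7)^2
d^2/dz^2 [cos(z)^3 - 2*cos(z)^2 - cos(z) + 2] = cos(z)/4 + 4*cos(2*z) - 9*cos(3*z)/4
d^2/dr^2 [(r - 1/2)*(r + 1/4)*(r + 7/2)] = 6*r + 13/2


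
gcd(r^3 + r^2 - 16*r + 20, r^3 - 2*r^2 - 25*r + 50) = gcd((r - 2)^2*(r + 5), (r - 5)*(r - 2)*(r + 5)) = r^2 + 3*r - 10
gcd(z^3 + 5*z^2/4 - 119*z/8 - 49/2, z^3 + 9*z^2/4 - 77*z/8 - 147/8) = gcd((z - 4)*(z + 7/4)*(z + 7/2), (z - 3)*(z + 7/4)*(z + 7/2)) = z^2 + 21*z/4 + 49/8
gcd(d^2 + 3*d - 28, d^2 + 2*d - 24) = d - 4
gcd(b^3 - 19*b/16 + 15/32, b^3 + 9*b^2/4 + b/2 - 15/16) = b^2 + 3*b/4 - 5/8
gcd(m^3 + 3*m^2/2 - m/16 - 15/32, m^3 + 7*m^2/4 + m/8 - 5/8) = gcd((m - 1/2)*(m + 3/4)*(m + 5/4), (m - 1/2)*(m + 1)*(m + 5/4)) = m^2 + 3*m/4 - 5/8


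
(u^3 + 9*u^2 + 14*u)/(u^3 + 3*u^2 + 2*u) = (u + 7)/(u + 1)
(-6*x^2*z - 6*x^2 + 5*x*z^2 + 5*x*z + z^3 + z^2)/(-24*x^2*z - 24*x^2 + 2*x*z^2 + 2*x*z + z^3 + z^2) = (x - z)/(4*x - z)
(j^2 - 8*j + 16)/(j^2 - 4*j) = (j - 4)/j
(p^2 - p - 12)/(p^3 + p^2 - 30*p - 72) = (p - 4)/(p^2 - 2*p - 24)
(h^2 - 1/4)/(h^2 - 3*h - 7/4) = (2*h - 1)/(2*h - 7)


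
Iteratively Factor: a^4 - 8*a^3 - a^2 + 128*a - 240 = (a - 3)*(a^3 - 5*a^2 - 16*a + 80) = (a - 5)*(a - 3)*(a^2 - 16) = (a - 5)*(a - 3)*(a + 4)*(a - 4)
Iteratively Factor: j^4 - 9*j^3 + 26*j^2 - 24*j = (j - 2)*(j^3 - 7*j^2 + 12*j) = (j - 3)*(j - 2)*(j^2 - 4*j) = j*(j - 3)*(j - 2)*(j - 4)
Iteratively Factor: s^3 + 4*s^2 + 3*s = (s + 1)*(s^2 + 3*s) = s*(s + 1)*(s + 3)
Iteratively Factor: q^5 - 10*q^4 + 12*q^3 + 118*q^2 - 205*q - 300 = (q - 5)*(q^4 - 5*q^3 - 13*q^2 + 53*q + 60) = (q - 5)*(q + 1)*(q^3 - 6*q^2 - 7*q + 60) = (q - 5)*(q + 1)*(q + 3)*(q^2 - 9*q + 20) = (q - 5)*(q - 4)*(q + 1)*(q + 3)*(q - 5)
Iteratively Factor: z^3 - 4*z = (z)*(z^2 - 4) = z*(z + 2)*(z - 2)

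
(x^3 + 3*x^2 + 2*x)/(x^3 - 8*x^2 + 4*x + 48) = x*(x + 1)/(x^2 - 10*x + 24)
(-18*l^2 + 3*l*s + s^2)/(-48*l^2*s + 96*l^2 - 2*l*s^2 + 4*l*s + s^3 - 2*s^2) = (-3*l + s)/(-8*l*s + 16*l + s^2 - 2*s)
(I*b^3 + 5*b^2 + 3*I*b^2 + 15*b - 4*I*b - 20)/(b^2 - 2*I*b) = (I*b^3 + b^2*(5 + 3*I) + b*(15 - 4*I) - 20)/(b*(b - 2*I))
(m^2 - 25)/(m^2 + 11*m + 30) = (m - 5)/(m + 6)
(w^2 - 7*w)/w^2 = (w - 7)/w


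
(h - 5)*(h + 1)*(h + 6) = h^3 + 2*h^2 - 29*h - 30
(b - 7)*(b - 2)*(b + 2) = b^3 - 7*b^2 - 4*b + 28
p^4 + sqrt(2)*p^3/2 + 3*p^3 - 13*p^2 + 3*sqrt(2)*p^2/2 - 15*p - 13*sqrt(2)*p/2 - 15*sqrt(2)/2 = (p - 3)*(p + 1)*(p + 5)*(p + sqrt(2)/2)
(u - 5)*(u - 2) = u^2 - 7*u + 10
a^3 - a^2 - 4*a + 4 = (a - 2)*(a - 1)*(a + 2)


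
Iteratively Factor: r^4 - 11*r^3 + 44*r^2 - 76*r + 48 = (r - 3)*(r^3 - 8*r^2 + 20*r - 16) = (r - 4)*(r - 3)*(r^2 - 4*r + 4) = (r - 4)*(r - 3)*(r - 2)*(r - 2)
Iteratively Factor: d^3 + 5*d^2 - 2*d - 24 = (d + 4)*(d^2 + d - 6) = (d + 3)*(d + 4)*(d - 2)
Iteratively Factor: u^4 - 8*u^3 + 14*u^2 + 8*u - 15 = (u - 5)*(u^3 - 3*u^2 - u + 3) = (u - 5)*(u - 3)*(u^2 - 1) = (u - 5)*(u - 3)*(u + 1)*(u - 1)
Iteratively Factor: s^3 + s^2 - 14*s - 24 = (s + 2)*(s^2 - s - 12) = (s - 4)*(s + 2)*(s + 3)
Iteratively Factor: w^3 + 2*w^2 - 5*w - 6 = (w - 2)*(w^2 + 4*w + 3) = (w - 2)*(w + 3)*(w + 1)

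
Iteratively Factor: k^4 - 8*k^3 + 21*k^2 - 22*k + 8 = (k - 1)*(k^3 - 7*k^2 + 14*k - 8) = (k - 1)^2*(k^2 - 6*k + 8) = (k - 2)*(k - 1)^2*(k - 4)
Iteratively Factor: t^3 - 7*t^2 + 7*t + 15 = (t + 1)*(t^2 - 8*t + 15) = (t - 5)*(t + 1)*(t - 3)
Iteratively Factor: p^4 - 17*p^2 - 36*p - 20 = (p + 1)*(p^3 - p^2 - 16*p - 20) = (p + 1)*(p + 2)*(p^2 - 3*p - 10) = (p - 5)*(p + 1)*(p + 2)*(p + 2)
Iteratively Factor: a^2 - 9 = (a - 3)*(a + 3)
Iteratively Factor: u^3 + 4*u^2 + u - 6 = (u + 3)*(u^2 + u - 2) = (u - 1)*(u + 3)*(u + 2)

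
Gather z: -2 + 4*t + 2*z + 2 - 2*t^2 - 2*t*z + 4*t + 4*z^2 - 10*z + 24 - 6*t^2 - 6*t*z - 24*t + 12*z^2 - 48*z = -8*t^2 - 16*t + 16*z^2 + z*(-8*t - 56) + 24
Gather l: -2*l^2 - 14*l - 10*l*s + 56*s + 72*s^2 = -2*l^2 + l*(-10*s - 14) + 72*s^2 + 56*s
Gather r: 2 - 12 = -10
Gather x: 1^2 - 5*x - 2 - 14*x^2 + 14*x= -14*x^2 + 9*x - 1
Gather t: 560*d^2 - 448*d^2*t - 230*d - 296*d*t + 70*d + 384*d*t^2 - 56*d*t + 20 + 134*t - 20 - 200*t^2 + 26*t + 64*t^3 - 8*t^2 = 560*d^2 - 160*d + 64*t^3 + t^2*(384*d - 208) + t*(-448*d^2 - 352*d + 160)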